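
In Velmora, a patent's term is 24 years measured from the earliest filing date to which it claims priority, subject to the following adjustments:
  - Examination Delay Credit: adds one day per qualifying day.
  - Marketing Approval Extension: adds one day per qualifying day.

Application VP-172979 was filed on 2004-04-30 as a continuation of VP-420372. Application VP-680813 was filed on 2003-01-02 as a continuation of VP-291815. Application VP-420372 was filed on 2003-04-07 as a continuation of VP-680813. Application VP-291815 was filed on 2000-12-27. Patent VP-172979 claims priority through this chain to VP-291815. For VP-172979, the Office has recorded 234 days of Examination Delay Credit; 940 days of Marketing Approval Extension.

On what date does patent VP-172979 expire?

2028-03-15

Earliest priority filing: 27 December 2000.
Base term: 27 December 2000 + 24 years → 27 December 2024.
Examination Delay Credit: +234 days → 18 August 2025.
Marketing Approval Extension: +940 days → 15 March 2028.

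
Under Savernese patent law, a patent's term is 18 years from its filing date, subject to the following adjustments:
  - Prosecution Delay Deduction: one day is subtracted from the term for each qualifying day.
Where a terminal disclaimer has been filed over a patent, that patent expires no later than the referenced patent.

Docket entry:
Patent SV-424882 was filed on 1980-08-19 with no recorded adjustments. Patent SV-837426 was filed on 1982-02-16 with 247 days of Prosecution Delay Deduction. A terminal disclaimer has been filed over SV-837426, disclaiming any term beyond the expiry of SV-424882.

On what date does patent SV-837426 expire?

Natural term of SV-837426:
  Base: filing + 18 years → 16 February 2000.
  Prosecution Delay Deduction: −247 days → 14 June 1999.
Expiry of referenced patent SV-424882:
  Base: filing + 18 years → 19 August 1998.
Terminal disclaimer: SV-837426 expires on the earlier of 14 June 1999 and 19 August 1998.

1998-08-19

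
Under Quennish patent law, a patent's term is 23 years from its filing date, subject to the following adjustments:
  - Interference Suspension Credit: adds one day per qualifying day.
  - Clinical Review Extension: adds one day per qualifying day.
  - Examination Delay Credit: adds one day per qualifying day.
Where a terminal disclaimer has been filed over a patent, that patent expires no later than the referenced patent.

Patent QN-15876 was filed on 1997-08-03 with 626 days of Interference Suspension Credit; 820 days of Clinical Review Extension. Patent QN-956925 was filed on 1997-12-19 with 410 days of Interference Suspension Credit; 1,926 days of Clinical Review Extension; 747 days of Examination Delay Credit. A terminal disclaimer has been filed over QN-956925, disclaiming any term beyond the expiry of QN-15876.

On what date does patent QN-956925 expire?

Natural term of QN-956925:
  Base: filing + 23 years → 19 December 2020.
  Interference Suspension Credit: +410 days → 2 February 2022.
  Clinical Review Extension: +1926 days → 13 May 2027.
  Examination Delay Credit: +747 days → 29 May 2029.
Expiry of referenced patent QN-15876:
  Base: filing + 23 years → 3 August 2020.
  Interference Suspension Credit: +626 days → 21 April 2022.
  Clinical Review Extension: +820 days → 19 July 2024.
Terminal disclaimer: QN-956925 expires on the earlier of 29 May 2029 and 19 July 2024.

2024-07-19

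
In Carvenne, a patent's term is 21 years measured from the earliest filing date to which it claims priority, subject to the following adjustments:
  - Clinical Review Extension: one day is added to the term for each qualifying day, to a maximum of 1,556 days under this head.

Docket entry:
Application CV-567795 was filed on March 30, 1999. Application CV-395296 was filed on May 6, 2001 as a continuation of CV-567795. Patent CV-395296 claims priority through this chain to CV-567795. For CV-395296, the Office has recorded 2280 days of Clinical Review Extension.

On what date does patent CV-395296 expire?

Earliest priority filing: 30 March 1999.
Base term: 30 March 1999 + 21 years → 30 March 2020.
Clinical Review Extension: 2280 days claimed exceeds the 1556-day cap, so +1556 days → 3 July 2024.

July 3, 2024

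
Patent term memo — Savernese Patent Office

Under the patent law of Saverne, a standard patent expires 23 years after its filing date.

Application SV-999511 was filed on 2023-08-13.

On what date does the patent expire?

Filing date + 23 years → 13 August 2046.

August 13, 2046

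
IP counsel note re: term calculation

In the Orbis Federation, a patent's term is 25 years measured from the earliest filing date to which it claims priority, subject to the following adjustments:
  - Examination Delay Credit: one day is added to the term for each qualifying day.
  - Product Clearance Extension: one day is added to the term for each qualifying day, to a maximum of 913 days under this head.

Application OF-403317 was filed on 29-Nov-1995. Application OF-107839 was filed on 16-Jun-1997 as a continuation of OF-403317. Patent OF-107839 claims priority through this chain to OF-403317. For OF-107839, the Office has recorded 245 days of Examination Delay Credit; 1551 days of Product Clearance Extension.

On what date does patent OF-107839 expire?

Earliest priority filing: 29 November 1995.
Base term: 29 November 1995 + 25 years → 29 November 2020.
Examination Delay Credit: +245 days → 1 August 2021.
Product Clearance Extension: 1551 days claimed exceeds the 913-day cap, so +913 days → 31 January 2024.

January 31, 2024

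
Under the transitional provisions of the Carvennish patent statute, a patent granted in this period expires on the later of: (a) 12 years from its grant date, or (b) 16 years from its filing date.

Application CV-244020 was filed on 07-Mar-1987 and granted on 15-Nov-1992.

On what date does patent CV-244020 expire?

2004-11-15

(a) grant + 12 years → 15 November 2004.
(b) filing + 16 years → 7 March 2003.
Later of the two: 15 November 2004.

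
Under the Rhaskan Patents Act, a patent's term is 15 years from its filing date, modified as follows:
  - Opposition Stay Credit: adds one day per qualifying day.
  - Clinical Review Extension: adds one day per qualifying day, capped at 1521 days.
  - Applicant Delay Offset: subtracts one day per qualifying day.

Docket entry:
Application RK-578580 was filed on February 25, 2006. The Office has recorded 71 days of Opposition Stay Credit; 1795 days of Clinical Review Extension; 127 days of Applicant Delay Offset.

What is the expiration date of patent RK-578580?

Base term: filing date + 15 years → 25 February 2021.
Opposition Stay Credit: +71 days → 7 May 2021.
Clinical Review Extension: 1795 days claimed exceeds the 1521-day cap, so +1521 days → 6 July 2025.
Applicant Delay Offset: −127 days → 1 March 2025.

2025-03-01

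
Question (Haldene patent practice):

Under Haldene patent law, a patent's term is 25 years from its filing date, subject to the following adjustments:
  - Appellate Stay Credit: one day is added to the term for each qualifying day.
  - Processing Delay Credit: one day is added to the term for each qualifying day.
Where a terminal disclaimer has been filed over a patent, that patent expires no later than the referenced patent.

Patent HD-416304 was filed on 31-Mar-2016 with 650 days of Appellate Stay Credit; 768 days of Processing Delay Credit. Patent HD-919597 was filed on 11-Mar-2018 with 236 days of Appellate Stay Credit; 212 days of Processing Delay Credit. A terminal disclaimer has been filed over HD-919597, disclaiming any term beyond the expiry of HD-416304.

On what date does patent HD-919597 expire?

Natural term of HD-919597:
  Base: filing + 25 years → 11 March 2043.
  Appellate Stay Credit: +236 days → 2 November 2043.
  Processing Delay Credit: +212 days → 1 June 2044.
Expiry of referenced patent HD-416304:
  Base: filing + 25 years → 31 March 2041.
  Appellate Stay Credit: +650 days → 10 January 2043.
  Processing Delay Credit: +768 days → 16 February 2045.
Terminal disclaimer: HD-919597 expires on the earlier of 1 June 2044 and 16 February 2045.

June 1, 2044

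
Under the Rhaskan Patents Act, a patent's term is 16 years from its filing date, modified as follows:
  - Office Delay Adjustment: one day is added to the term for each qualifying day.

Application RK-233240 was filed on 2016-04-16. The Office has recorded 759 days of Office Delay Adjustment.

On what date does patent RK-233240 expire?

Base term: filing date + 16 years → 16 April 2032.
Office Delay Adjustment: +759 days → 15 May 2034.

2034-05-15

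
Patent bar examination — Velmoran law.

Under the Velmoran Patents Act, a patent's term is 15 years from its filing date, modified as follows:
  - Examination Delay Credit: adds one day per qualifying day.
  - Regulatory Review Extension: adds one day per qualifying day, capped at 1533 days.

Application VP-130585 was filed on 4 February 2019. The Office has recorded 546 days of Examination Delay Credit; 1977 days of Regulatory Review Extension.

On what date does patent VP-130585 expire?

2039-10-15

Base term: filing date + 15 years → 4 February 2034.
Examination Delay Credit: +546 days → 4 August 2035.
Regulatory Review Extension: 1977 days claimed exceeds the 1533-day cap, so +1533 days → 15 October 2039.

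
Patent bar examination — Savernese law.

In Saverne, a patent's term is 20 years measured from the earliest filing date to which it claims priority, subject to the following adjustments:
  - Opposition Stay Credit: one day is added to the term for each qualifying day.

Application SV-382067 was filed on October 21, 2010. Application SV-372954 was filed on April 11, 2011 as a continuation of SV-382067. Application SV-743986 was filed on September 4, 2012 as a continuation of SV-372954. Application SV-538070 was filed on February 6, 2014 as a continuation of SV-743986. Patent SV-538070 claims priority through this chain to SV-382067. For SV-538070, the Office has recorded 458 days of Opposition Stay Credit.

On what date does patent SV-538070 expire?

Earliest priority filing: 21 October 2010.
Base term: 21 October 2010 + 20 years → 21 October 2030.
Opposition Stay Credit: +458 days → 22 January 2032.

January 22, 2032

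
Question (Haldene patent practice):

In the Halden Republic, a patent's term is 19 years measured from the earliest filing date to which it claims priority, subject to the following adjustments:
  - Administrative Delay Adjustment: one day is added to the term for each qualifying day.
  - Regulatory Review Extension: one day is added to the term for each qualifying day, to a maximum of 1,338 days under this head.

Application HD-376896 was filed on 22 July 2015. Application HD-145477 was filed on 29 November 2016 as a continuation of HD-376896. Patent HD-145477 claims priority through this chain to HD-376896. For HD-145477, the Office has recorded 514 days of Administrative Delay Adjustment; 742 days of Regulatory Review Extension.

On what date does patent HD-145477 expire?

Earliest priority filing: 22 July 2015.
Base term: 22 July 2015 + 19 years → 22 July 2034.
Administrative Delay Adjustment: +514 days → 18 December 2035.
Regulatory Review Extension: 742 days (within the 1338-day cap) → +742 days → 29 December 2037.

2037-12-29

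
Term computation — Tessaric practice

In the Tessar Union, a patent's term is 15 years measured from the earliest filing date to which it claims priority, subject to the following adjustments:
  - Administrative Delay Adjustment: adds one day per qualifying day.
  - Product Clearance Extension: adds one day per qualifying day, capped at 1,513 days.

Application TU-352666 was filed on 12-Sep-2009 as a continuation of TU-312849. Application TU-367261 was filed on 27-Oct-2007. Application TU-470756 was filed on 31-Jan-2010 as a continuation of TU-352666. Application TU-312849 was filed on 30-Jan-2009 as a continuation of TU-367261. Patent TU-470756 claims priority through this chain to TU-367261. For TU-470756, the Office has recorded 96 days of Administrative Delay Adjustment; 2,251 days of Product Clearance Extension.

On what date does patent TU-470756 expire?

2027-03-24

Earliest priority filing: 27 October 2007.
Base term: 27 October 2007 + 15 years → 27 October 2022.
Administrative Delay Adjustment: +96 days → 31 January 2023.
Product Clearance Extension: 2251 days claimed exceeds the 1513-day cap, so +1513 days → 24 March 2027.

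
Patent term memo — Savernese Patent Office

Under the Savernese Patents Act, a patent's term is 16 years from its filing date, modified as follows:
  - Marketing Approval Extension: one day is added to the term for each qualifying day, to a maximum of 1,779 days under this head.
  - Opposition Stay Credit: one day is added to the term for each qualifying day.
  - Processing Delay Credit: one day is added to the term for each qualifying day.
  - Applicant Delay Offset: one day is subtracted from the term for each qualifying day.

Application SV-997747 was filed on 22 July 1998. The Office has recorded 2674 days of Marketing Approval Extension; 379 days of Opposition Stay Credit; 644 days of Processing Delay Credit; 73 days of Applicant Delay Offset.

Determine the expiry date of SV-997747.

Base term: filing date + 16 years → 22 July 2014.
Marketing Approval Extension: 2674 days claimed exceeds the 1779-day cap, so +1779 days → 5 June 2019.
Opposition Stay Credit: +379 days → 18 June 2020.
Processing Delay Credit: +644 days → 24 March 2022.
Applicant Delay Offset: −73 days → 10 January 2022.

2022-01-10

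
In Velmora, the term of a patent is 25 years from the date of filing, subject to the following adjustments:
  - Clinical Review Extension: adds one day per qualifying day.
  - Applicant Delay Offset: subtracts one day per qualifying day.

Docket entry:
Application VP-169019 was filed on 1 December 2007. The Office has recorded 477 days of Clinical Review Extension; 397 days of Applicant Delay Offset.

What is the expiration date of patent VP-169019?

Base term: filing date + 25 years → 1 December 2032.
Clinical Review Extension: +477 days → 23 March 2034.
Applicant Delay Offset: −397 days → 19 February 2033.

February 19, 2033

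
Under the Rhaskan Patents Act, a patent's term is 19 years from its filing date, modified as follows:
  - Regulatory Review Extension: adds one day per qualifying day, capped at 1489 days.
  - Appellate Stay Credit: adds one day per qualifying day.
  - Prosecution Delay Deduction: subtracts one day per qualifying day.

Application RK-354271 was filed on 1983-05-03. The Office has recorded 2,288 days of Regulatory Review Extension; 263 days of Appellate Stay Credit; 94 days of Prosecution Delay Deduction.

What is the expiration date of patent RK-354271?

November 16, 2006

Base term: filing date + 19 years → 3 May 2002.
Regulatory Review Extension: 2288 days claimed exceeds the 1489-day cap, so +1489 days → 31 May 2006.
Appellate Stay Credit: +263 days → 18 February 2007.
Prosecution Delay Deduction: −94 days → 16 November 2006.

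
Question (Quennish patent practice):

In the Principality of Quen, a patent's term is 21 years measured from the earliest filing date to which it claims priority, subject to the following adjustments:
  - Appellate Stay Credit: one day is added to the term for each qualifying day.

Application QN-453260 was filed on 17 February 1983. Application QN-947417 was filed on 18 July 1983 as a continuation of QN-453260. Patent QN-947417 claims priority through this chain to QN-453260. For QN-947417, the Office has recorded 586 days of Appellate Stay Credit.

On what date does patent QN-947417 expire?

Earliest priority filing: 17 February 1983.
Base term: 17 February 1983 + 21 years → 17 February 2004.
Appellate Stay Credit: +586 days → 25 September 2005.

2005-09-25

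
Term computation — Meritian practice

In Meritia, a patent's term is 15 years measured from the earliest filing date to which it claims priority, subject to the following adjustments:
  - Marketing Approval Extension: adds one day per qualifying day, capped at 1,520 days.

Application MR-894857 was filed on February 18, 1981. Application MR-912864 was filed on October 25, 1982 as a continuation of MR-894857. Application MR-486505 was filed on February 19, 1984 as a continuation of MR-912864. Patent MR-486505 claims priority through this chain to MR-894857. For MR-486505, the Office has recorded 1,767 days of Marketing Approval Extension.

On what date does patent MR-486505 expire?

Earliest priority filing: 18 February 1981.
Base term: 18 February 1981 + 15 years → 18 February 1996.
Marketing Approval Extension: 1767 days claimed exceeds the 1520-day cap, so +1520 days → 17 April 2000.

2000-04-17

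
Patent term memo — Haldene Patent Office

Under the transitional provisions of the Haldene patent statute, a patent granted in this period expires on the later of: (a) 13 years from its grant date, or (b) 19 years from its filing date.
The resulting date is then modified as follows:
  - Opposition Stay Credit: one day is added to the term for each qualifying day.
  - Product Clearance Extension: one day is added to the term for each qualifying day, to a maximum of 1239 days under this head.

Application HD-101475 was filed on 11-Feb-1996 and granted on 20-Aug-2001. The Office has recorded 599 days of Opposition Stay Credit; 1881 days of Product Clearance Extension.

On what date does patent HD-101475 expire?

February 23, 2020

(a) grant + 13 years → 20 August 2014.
(b) filing + 19 years → 11 February 2015.
Later of the two: 11 February 2015.
Opposition Stay Credit: +599 days → 2 October 2016.
Product Clearance Extension: 1881 days claimed exceeds the 1239-day cap, so +1239 days → 23 February 2020.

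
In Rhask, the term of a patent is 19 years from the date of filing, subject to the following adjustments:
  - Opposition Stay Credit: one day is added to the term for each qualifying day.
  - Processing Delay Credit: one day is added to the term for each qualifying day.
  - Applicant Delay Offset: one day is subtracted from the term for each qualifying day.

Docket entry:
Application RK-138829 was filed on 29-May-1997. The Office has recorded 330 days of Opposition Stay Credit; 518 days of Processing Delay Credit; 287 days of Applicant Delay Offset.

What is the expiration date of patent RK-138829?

Base term: filing date + 19 years → 29 May 2016.
Opposition Stay Credit: +330 days → 24 April 2017.
Processing Delay Credit: +518 days → 24 September 2018.
Applicant Delay Offset: −287 days → 11 December 2017.

December 11, 2017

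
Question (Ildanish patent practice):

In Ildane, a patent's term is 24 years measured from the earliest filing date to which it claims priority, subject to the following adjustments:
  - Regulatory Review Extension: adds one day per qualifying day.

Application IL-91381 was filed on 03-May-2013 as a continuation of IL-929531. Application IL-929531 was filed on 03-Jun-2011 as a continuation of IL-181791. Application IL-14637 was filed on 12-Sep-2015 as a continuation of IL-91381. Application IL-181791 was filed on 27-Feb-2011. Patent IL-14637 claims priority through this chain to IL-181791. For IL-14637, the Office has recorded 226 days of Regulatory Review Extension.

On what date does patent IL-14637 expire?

October 11, 2035

Earliest priority filing: 27 February 2011.
Base term: 27 February 2011 + 24 years → 27 February 2035.
Regulatory Review Extension: +226 days → 11 October 2035.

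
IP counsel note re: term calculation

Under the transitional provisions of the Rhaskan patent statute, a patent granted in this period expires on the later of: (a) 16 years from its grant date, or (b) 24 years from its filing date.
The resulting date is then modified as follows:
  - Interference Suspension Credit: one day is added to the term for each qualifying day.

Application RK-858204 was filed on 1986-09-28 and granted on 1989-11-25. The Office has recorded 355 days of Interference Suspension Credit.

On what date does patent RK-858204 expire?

2011-09-18

(a) grant + 16 years → 25 November 2005.
(b) filing + 24 years → 28 September 2010.
Later of the two: 28 September 2010.
Interference Suspension Credit: +355 days → 18 September 2011.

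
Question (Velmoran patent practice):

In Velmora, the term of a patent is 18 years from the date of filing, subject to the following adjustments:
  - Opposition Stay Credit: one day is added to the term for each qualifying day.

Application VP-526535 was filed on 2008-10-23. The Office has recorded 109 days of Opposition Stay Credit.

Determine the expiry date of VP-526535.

2027-02-09

Base term: filing date + 18 years → 23 October 2026.
Opposition Stay Credit: +109 days → 9 February 2027.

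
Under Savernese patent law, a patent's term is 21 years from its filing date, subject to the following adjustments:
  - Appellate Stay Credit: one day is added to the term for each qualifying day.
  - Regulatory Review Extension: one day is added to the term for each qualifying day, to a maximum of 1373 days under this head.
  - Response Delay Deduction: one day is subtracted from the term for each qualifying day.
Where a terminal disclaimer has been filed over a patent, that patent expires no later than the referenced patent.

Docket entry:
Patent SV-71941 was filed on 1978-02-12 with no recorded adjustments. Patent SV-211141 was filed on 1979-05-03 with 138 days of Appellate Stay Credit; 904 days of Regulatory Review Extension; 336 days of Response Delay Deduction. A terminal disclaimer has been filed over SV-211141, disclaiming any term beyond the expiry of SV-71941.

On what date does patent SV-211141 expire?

Natural term of SV-211141:
  Base: filing + 21 years → 3 May 2000.
  Appellate Stay Credit: +138 days → 18 September 2000.
  Regulatory Review Extension: 904 days (within the 1373-day cap) → +904 days → 11 March 2003.
  Response Delay Deduction: −336 days → 9 April 2002.
Expiry of referenced patent SV-71941:
  Base: filing + 21 years → 12 February 1999.
Terminal disclaimer: SV-211141 expires on the earlier of 9 April 2002 and 12 February 1999.

February 12, 1999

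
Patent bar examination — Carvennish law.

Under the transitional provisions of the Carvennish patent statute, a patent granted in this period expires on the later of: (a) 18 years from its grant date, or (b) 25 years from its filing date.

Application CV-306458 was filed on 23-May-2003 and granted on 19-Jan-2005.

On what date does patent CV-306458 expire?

(a) grant + 18 years → 19 January 2023.
(b) filing + 25 years → 23 May 2028.
Later of the two: 23 May 2028.

2028-05-23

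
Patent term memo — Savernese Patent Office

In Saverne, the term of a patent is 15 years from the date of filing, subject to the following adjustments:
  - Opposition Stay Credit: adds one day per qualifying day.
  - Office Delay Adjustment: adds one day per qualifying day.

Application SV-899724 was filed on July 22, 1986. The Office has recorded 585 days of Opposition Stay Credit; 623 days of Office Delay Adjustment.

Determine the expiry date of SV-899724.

Base term: filing date + 15 years → 22 July 2001.
Opposition Stay Credit: +585 days → 27 February 2003.
Office Delay Adjustment: +623 days → 11 November 2004.

2004-11-11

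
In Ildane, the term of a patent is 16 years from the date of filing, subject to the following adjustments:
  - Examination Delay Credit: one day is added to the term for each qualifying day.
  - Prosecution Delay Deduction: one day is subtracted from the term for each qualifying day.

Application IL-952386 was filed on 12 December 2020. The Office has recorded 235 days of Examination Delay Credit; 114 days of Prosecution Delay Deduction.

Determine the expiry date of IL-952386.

Base term: filing date + 16 years → 12 December 2036.
Examination Delay Credit: +235 days → 4 August 2037.
Prosecution Delay Deduction: −114 days → 12 April 2037.

April 12, 2037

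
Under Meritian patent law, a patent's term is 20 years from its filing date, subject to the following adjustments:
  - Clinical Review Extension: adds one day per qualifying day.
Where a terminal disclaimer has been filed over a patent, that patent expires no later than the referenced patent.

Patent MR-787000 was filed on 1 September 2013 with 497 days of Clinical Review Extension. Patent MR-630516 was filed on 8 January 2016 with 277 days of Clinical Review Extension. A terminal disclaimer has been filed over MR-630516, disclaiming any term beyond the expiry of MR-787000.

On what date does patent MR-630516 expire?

Natural term of MR-630516:
  Base: filing + 20 years → 8 January 2036.
  Clinical Review Extension: +277 days → 11 October 2036.
Expiry of referenced patent MR-787000:
  Base: filing + 20 years → 1 September 2033.
  Clinical Review Extension: +497 days → 11 January 2035.
Terminal disclaimer: MR-630516 expires on the earlier of 11 October 2036 and 11 January 2035.

January 11, 2035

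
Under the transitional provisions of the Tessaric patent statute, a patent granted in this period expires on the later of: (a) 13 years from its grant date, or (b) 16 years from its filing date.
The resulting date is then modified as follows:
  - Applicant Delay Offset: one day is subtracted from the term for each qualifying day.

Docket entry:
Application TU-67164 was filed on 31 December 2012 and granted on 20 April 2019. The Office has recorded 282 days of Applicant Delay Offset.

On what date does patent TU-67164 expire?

2031-07-13

(a) grant + 13 years → 20 April 2032.
(b) filing + 16 years → 31 December 2028.
Later of the two: 20 April 2032.
Applicant Delay Offset: −282 days → 13 July 2031.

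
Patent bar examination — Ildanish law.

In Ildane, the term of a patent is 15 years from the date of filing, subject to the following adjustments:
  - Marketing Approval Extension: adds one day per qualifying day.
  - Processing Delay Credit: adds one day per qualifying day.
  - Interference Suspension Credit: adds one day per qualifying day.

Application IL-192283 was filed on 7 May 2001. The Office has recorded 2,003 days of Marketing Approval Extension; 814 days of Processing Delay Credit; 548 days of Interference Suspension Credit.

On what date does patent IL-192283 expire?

Base term: filing date + 15 years → 7 May 2016.
Marketing Approval Extension: +2003 days → 31 October 2021.
Processing Delay Credit: +814 days → 23 January 2024.
Interference Suspension Credit: +548 days → 24 July 2025.

2025-07-24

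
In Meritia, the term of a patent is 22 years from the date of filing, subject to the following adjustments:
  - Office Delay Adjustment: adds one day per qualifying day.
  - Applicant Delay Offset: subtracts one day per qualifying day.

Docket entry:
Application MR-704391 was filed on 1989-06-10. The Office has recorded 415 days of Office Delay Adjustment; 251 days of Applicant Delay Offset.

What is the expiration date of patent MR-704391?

2011-11-21

Base term: filing date + 22 years → 10 June 2011.
Office Delay Adjustment: +415 days → 29 July 2012.
Applicant Delay Offset: −251 days → 21 November 2011.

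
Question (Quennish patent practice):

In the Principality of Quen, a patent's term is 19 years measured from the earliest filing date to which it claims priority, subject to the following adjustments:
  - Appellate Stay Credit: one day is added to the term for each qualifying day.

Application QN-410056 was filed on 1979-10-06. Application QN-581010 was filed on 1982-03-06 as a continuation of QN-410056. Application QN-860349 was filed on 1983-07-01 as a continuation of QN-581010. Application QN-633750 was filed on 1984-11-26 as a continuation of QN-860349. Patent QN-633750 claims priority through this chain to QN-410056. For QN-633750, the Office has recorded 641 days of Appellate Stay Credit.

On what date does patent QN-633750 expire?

Earliest priority filing: 6 October 1979.
Base term: 6 October 1979 + 19 years → 6 October 1998.
Appellate Stay Credit: +641 days → 8 July 2000.

2000-07-08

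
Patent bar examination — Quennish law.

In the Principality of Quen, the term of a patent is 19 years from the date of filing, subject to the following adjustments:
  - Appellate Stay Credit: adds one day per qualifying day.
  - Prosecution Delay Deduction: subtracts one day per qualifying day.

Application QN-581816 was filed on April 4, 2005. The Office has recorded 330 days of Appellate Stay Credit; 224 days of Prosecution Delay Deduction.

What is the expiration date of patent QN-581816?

July 19, 2024

Base term: filing date + 19 years → 4 April 2024.
Appellate Stay Credit: +330 days → 28 February 2025.
Prosecution Delay Deduction: −224 days → 19 July 2024.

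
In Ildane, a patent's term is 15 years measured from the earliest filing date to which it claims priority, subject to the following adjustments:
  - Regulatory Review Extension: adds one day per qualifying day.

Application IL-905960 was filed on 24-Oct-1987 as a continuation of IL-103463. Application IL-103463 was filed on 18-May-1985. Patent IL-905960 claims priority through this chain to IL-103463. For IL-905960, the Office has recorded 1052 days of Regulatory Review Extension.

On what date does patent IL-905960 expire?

Earliest priority filing: 18 May 1985.
Base term: 18 May 1985 + 15 years → 18 May 2000.
Regulatory Review Extension: +1052 days → 5 April 2003.

April 5, 2003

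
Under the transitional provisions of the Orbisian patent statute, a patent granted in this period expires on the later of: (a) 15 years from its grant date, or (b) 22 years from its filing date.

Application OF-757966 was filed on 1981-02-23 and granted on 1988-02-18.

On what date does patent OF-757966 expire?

February 23, 2003

(a) grant + 15 years → 18 February 2003.
(b) filing + 22 years → 23 February 2003.
Later of the two: 23 February 2003.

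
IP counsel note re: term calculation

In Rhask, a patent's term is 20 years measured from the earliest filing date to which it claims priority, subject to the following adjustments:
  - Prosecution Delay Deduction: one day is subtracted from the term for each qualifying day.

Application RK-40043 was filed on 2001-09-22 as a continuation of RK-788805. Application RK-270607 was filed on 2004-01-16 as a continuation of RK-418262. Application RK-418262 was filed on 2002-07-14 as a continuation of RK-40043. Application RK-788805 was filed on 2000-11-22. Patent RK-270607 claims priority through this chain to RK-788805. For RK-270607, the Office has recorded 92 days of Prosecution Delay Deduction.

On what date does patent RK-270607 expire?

Earliest priority filing: 22 November 2000.
Base term: 22 November 2000 + 20 years → 22 November 2020.
Prosecution Delay Deduction: −92 days → 22 August 2020.

2020-08-22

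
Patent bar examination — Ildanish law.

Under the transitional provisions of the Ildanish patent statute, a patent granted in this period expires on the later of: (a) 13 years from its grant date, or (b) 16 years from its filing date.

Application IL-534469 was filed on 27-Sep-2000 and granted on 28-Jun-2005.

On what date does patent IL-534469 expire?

2018-06-28

(a) grant + 13 years → 28 June 2018.
(b) filing + 16 years → 27 September 2016.
Later of the two: 28 June 2018.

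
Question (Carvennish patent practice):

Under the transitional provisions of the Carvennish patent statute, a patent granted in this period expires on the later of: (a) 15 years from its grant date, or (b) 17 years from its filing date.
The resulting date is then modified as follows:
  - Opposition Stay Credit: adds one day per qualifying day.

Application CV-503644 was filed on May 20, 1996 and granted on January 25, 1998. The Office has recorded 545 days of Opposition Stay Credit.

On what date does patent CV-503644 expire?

November 16, 2014

(a) grant + 15 years → 25 January 2013.
(b) filing + 17 years → 20 May 2013.
Later of the two: 20 May 2013.
Opposition Stay Credit: +545 days → 16 November 2014.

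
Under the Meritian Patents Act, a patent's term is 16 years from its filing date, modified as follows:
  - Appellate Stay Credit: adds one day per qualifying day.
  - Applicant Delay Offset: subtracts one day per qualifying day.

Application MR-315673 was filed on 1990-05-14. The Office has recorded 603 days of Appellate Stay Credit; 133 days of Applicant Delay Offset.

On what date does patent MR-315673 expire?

August 27, 2007

Base term: filing date + 16 years → 14 May 2006.
Appellate Stay Credit: +603 days → 7 January 2008.
Applicant Delay Offset: −133 days → 27 August 2007.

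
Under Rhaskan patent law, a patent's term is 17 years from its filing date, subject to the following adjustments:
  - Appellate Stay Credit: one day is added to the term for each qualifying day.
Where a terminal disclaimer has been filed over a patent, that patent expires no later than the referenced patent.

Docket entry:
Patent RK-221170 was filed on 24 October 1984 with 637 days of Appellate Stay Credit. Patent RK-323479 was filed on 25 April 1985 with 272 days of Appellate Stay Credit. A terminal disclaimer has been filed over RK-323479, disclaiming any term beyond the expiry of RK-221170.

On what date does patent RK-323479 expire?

Natural term of RK-323479:
  Base: filing + 17 years → 25 April 2002.
  Appellate Stay Credit: +272 days → 22 January 2003.
Expiry of referenced patent RK-221170:
  Base: filing + 17 years → 24 October 2001.
  Appellate Stay Credit: +637 days → 23 July 2003.
Terminal disclaimer: RK-323479 expires on the earlier of 22 January 2003 and 23 July 2003.

January 22, 2003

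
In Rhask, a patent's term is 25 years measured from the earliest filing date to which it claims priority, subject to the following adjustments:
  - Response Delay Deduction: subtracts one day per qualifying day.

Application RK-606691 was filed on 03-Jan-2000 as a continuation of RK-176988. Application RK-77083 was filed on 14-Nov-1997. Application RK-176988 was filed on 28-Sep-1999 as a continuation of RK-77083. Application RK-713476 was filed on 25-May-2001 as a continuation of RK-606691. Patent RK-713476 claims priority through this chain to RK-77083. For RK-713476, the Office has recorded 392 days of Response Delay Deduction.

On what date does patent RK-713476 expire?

Earliest priority filing: 14 November 1997.
Base term: 14 November 1997 + 25 years → 14 November 2022.
Response Delay Deduction: −392 days → 18 October 2021.

2021-10-18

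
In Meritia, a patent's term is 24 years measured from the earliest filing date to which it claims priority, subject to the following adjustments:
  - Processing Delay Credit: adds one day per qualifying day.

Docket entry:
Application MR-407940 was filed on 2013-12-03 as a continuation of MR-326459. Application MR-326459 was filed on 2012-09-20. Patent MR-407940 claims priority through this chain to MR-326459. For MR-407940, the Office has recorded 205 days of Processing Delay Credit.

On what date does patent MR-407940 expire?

Earliest priority filing: 20 September 2012.
Base term: 20 September 2012 + 24 years → 20 September 2036.
Processing Delay Credit: +205 days → 13 April 2037.

April 13, 2037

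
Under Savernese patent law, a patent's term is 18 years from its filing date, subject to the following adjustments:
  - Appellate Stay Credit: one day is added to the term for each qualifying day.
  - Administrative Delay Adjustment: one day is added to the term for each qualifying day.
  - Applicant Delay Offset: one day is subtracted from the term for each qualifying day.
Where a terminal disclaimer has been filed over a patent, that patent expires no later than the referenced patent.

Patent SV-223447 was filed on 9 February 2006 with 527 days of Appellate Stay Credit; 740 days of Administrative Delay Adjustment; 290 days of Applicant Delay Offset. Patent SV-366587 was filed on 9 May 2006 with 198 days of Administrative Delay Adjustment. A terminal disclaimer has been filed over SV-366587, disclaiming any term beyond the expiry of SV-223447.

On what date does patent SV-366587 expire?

2024-11-23

Natural term of SV-366587:
  Base: filing + 18 years → 9 May 2024.
  Administrative Delay Adjustment: +198 days → 23 November 2024.
Expiry of referenced patent SV-223447:
  Base: filing + 18 years → 9 February 2024.
  Appellate Stay Credit: +527 days → 20 July 2025.
  Administrative Delay Adjustment: +740 days → 30 July 2027.
  Applicant Delay Offset: −290 days → 13 October 2026.
Terminal disclaimer: SV-366587 expires on the earlier of 23 November 2024 and 13 October 2026.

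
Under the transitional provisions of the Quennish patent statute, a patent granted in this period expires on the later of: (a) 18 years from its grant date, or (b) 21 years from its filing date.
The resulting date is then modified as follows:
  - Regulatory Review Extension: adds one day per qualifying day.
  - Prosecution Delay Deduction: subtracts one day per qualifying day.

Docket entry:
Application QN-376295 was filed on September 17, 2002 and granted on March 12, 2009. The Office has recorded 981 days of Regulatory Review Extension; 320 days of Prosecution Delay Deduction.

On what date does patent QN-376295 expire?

(a) grant + 18 years → 12 March 2027.
(b) filing + 21 years → 17 September 2023.
Later of the two: 12 March 2027.
Regulatory Review Extension: +981 days → 17 November 2029.
Prosecution Delay Deduction: −320 days → 1 January 2029.

2029-01-01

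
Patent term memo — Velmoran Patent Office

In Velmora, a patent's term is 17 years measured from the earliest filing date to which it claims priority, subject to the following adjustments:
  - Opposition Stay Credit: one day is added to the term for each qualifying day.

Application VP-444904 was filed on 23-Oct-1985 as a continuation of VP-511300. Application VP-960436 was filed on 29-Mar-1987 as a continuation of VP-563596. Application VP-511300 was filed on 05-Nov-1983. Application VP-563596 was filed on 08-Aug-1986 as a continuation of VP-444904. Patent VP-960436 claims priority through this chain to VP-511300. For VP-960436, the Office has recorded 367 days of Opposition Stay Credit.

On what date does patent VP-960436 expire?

2001-11-07

Earliest priority filing: 5 November 1983.
Base term: 5 November 1983 + 17 years → 5 November 2000.
Opposition Stay Credit: +367 days → 7 November 2001.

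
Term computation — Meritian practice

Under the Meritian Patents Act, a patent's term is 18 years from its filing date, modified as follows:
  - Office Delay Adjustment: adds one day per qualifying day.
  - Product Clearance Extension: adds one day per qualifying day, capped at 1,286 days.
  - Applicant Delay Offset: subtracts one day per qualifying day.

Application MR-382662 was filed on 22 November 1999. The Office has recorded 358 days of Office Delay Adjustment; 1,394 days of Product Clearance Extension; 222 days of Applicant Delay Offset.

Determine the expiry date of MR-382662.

October 14, 2021

Base term: filing date + 18 years → 22 November 2017.
Office Delay Adjustment: +358 days → 15 November 2018.
Product Clearance Extension: 1394 days claimed exceeds the 1286-day cap, so +1286 days → 24 May 2022.
Applicant Delay Offset: −222 days → 14 October 2021.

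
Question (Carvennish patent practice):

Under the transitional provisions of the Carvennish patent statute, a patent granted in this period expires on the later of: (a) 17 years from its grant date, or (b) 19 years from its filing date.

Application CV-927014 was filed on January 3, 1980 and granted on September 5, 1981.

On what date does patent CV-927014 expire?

(a) grant + 17 years → 5 September 1998.
(b) filing + 19 years → 3 January 1999.
Later of the two: 3 January 1999.

January 3, 1999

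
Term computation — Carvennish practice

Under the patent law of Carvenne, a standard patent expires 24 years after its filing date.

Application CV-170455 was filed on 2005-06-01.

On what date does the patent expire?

June 1, 2029

Filing date + 24 years → 1 June 2029.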